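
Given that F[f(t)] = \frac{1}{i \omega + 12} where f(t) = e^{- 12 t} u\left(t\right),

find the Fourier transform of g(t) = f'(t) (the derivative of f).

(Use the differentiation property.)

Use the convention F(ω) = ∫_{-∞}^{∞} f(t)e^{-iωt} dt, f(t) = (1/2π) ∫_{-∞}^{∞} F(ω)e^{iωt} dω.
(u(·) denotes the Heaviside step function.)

F[g](ω) = \frac{\omega}{\omega - 12 i}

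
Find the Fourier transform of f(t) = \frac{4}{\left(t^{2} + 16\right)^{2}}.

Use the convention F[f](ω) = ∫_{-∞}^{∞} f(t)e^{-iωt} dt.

F(ω) = \frac{\pi \left(4 \left|{\omega}\right| + 1\right) e^{- 4 \left|{\omega}\right|}}{32}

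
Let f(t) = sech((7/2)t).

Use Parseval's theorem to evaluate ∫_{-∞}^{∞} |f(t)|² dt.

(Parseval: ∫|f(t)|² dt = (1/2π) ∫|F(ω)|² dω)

∫|f(t)|² dt = \frac{4}{7}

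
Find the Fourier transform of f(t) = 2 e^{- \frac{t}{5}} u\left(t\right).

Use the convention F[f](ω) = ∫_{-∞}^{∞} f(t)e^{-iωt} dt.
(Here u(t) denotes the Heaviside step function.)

F(ω) = \frac{10}{5 i \omega + 1}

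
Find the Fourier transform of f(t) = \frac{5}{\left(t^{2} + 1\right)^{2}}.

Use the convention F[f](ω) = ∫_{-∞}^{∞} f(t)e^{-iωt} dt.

F(ω) = \frac{5 \pi \left(\left|{\omega}\right| + 1\right) e^{- \left|{\omega}\right|}}{2}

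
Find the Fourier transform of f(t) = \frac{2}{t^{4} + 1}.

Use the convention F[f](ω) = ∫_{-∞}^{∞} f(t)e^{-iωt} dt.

F(ω) = 2 \pi e^{- \frac{\sqrt{2} \left|{\omega}\right|}{2}} \sin{\left(\frac{\sqrt{2} \left|{\omega}\right|}{2} + \frac{\pi}{4} \right)}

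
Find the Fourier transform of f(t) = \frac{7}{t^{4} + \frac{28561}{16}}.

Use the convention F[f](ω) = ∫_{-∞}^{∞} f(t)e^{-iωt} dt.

F(ω) = \frac{56 \pi e^{- \frac{13 \sqrt{2} \left|{\omega}\right|}{4}} \sin{\left(\frac{13 \sqrt{2} \left|{\omega}\right|}{4} + \frac{\pi}{4} \right)}}{2197}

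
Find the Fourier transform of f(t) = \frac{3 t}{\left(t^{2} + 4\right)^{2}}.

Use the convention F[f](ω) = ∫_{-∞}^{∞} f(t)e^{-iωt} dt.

F(ω) = - \frac{3 i \pi \omega e^{- 2 \left|{\omega}\right|}}{4}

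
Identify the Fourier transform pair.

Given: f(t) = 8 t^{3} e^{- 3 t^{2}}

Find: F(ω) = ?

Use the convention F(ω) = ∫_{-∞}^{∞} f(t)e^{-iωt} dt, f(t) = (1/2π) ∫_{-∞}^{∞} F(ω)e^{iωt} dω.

F(ω) = \frac{\sqrt{3} i \sqrt{\pi} \omega \left(\omega^{2} - 18\right) e^{- \frac{\omega^{2}}{12}}}{81}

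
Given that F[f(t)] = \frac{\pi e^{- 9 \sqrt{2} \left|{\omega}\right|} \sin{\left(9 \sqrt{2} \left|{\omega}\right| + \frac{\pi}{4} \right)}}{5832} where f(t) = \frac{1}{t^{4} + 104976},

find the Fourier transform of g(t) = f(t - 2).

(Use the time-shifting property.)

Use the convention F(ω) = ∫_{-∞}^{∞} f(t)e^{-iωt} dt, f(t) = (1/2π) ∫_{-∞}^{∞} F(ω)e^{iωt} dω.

F[g](ω) = \frac{\pi e^{- 2 i \omega - 9 \sqrt{2} \left|{\omega}\right|} \sin{\left(9 \sqrt{2} \left|{\omega}\right| + \frac{\pi}{4} \right)}}{5832}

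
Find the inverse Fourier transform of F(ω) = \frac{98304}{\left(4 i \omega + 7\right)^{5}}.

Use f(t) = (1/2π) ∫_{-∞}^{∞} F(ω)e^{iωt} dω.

f(t) = 4 t^{4} e^{- \frac{7 t}{4}} u\left(t\right)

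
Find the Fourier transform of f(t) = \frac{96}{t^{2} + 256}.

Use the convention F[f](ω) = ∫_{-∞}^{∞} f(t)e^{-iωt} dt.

F(ω) = 6 \pi e^{- 16 \left|{\omega}\right|}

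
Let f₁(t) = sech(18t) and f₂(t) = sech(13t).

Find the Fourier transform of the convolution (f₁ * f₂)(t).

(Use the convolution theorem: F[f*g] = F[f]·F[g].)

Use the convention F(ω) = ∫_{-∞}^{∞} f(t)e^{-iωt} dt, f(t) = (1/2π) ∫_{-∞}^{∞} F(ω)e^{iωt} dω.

F[f₁*f₂](ω) = \frac{\pi^{2}}{234 \cosh{\left(\frac{\pi \omega}{36} \right)} \cosh{\left(\frac{\pi \omega}{26} \right)}}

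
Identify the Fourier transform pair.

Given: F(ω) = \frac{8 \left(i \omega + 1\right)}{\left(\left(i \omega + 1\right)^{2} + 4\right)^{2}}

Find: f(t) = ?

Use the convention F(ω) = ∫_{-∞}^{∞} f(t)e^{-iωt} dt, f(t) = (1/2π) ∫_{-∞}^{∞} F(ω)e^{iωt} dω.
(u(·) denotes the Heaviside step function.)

f(t) = 2 t e^{- t} \sin{\left(2 t \right)} u\left(t\right)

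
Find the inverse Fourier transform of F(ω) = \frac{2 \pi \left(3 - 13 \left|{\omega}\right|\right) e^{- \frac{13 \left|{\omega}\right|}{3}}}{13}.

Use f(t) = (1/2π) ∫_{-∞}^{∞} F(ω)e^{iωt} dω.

f(t) = \frac{4 t^{2}}{\left(t^{2} + \frac{169}{9}\right)^{2}}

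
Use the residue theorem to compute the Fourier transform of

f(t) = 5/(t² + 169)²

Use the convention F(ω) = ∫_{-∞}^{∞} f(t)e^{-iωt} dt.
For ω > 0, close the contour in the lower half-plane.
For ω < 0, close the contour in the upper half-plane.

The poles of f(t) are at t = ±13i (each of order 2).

Let g(z) = f(z)e^{-iωz}; for large |z| the factor e^{-iωz} decays in the lower half-plane when ω > 0 and in the upper half-plane when ω < 0.

Case ω > 0 (lower half-plane, clockwise contour ⇒ F(ω) = -2πi·ΣRes):
  Res_{z = - 13 i} g(z) = \frac{5 i \left(13 \omega + 1\right) e^{- 13 \omega}}{8788} (pole of order 2)
  F(ω) = -2πi·ΣRes = \frac{5 \pi \left(13 \omega + 1\right) e^{- 13 \omega}}{4394}

Case ω < 0 (upper half-plane, counterclockwise contour ⇒ F(ω) = +2πi·ΣRes):
  Res_{z = 13 i} g(z) = \frac{5 i \left(13 \omega - 1\right) e^{13 \omega}}{8788} (pole of order 2)
  F(ω) = 2πi·ΣRes = \frac{5 \pi \left(1 - 13 \omega\right) e^{13 \omega}}{4394}

Both cases combine into a single formula in |ω|:

F(ω) = \frac{5 \pi \left(13 \left|{\omega}\right| + 1\right) e^{- 13 \left|{\omega}\right|}}{4394}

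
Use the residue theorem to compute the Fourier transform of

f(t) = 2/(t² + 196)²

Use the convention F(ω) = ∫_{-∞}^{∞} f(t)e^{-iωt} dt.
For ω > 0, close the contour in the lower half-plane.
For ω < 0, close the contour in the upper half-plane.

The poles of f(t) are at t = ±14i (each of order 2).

Let g(z) = f(z)e^{-iωz}; for large |z| the factor e^{-iωz} decays in the lower half-plane when ω > 0 and in the upper half-plane when ω < 0.

Case ω > 0 (lower half-plane, clockwise contour ⇒ F(ω) = -2πi·ΣRes):
  Res_{z = - 14 i} g(z) = \frac{i \left(14 \omega + 1\right) e^{- 14 \omega}}{5488} (pole of order 2)
  F(ω) = -2πi·ΣRes = \frac{\pi \left(14 \omega + 1\right) e^{- 14 \omega}}{2744}

Case ω < 0 (upper half-plane, counterclockwise contour ⇒ F(ω) = +2πi·ΣRes):
  Res_{z = 14 i} g(z) = \frac{i \left(14 \omega - 1\right) e^{14 \omega}}{5488} (pole of order 2)
  F(ω) = 2πi·ΣRes = \frac{\pi \left(1 - 14 \omega\right) e^{14 \omega}}{2744}

Both cases combine into a single formula in |ω|:

F(ω) = \frac{\pi \left(14 \left|{\omega}\right| + 1\right) e^{- 14 \left|{\omega}\right|}}{2744}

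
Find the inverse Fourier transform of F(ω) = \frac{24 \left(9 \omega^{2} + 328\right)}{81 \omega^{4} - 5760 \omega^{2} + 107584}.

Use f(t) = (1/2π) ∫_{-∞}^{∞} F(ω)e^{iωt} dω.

f(t) = 2 e^{- \frac{2 \left|{t}\right|}{3}} \cos{\left(6 \left|{t}\right| \right)}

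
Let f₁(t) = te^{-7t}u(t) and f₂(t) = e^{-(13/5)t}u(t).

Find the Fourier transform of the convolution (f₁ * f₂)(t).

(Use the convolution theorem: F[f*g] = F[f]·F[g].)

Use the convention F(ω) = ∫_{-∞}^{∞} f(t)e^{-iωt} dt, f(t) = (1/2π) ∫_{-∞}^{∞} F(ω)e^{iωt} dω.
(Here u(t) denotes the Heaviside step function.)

F[f₁*f₂](ω) = \frac{5}{\left(i \omega + 7\right)^{2} \left(5 i \omega + 13\right)}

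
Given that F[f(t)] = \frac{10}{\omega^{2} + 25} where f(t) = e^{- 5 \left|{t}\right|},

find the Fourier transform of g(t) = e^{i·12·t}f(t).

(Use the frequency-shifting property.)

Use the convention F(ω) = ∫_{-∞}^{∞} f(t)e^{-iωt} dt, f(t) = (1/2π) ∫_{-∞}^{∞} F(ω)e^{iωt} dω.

F[g](ω) = \frac{10}{\left(\omega - 12\right)^{2} + 25}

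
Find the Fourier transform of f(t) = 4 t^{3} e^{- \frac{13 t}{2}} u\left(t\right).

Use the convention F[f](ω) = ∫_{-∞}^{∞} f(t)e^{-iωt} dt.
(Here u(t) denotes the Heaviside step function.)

F(ω) = \frac{384}{\left(2 i \omega + 13\right)^{4}}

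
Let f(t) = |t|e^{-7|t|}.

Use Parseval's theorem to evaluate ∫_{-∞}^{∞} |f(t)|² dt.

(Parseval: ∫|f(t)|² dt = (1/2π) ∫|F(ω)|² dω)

∫|f(t)|² dt = \frac{1}{686}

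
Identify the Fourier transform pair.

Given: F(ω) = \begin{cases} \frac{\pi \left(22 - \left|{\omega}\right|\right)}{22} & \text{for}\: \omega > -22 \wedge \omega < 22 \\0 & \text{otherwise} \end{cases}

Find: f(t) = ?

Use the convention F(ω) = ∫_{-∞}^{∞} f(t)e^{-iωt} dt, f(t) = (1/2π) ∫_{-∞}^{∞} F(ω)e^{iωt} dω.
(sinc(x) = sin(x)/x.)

f(t) = 11 \operatorname{sinc}^{2}{\left(11 t \right)}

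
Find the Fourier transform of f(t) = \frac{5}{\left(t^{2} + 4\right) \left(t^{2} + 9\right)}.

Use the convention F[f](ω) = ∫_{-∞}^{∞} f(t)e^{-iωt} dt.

F(ω) = \frac{\pi \left(3 e^{\left|{\omega}\right|} - 2\right) e^{- 3 \left|{\omega}\right|}}{6}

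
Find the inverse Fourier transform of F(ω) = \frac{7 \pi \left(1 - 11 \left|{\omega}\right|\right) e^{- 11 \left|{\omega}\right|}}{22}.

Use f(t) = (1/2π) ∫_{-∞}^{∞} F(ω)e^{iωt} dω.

f(t) = \frac{7 t^{2}}{\left(t^{2} + 121\right)^{2}}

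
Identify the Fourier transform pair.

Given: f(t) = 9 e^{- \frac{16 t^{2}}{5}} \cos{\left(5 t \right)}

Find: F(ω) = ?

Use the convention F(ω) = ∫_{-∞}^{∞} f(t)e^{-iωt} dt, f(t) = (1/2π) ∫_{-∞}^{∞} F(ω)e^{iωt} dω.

F(ω) = \frac{9 \sqrt{5} \sqrt{\pi} \left(e^{\frac{25 \omega}{16}} + 1\right) e^{- \frac{5 \omega^{2}}{64} - \frac{25 \omega}{32} - \frac{125}{64}}}{8}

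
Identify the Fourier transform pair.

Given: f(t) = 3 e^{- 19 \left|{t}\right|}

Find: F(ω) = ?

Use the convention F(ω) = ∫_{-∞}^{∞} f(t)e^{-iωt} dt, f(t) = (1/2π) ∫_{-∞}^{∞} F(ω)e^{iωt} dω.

F(ω) = \frac{114}{\omega^{2} + 361}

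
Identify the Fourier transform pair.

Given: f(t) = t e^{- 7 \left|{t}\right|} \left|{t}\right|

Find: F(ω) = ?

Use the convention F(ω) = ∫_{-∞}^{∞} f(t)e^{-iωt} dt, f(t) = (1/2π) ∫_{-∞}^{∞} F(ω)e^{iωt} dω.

F(ω) = \frac{4 i \omega \left(\omega^{2} - 147\right)}{\left(\omega^{2} + 49\right)^{3}}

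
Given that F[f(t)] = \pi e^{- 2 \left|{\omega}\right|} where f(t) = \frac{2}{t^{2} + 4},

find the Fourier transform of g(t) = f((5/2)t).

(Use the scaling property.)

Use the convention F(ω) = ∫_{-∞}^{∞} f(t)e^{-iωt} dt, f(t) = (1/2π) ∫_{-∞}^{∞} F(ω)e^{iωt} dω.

F[g](ω) = \frac{2 \pi e^{- \frac{4 \left|{\omega}\right|}{5}}}{5}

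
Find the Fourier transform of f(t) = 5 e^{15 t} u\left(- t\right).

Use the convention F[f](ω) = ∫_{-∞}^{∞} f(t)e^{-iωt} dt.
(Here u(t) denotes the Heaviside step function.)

F(ω) = - \frac{5}{i \omega - 15}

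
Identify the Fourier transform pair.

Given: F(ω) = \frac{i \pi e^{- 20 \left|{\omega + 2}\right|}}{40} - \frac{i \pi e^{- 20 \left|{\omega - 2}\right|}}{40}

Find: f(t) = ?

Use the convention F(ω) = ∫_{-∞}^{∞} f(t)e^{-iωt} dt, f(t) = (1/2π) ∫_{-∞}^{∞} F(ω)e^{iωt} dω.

f(t) = \frac{\sin{\left(2 t \right)}}{t^{2} + 400}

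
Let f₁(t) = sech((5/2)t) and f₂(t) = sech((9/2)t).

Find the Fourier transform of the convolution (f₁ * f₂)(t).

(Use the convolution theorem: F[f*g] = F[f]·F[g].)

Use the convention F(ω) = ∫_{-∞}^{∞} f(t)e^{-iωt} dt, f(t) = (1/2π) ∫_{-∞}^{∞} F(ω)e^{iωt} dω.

F[f₁*f₂](ω) = \frac{4 \pi^{2}}{45 \cosh{\left(\frac{\pi \omega}{9} \right)} \cosh{\left(\frac{\pi \omega}{5} \right)}}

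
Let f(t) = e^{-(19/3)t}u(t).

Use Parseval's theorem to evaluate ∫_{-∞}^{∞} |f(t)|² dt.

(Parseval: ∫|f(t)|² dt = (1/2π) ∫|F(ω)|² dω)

∫|f(t)|² dt = \frac{3}{38}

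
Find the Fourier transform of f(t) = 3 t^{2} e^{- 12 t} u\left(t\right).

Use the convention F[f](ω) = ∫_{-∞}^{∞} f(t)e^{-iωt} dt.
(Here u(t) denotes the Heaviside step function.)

F(ω) = \frac{6}{\left(i \omega + 12\right)^{3}}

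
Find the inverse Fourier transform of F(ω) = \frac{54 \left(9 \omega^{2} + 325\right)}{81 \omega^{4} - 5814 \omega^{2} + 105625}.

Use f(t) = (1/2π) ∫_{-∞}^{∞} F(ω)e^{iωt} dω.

f(t) = 9 e^{- \frac{\left|{t}\right|}{3}} \cos{\left(6 \left|{t}\right| \right)}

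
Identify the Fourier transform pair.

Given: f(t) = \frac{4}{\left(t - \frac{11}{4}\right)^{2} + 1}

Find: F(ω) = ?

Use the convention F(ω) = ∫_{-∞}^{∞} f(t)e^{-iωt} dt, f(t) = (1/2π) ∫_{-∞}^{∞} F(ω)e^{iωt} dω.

F(ω) = 4 \pi e^{- \frac{11 i \omega}{4} - \left|{\omega}\right|}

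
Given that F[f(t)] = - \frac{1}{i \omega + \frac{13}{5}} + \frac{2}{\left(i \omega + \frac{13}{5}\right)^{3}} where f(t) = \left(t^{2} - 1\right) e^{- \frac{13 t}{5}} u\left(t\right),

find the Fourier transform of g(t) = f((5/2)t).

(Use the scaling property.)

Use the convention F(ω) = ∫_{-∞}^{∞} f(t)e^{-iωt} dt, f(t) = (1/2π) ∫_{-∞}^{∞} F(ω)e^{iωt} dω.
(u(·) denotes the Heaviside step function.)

F[g](ω) = \frac{2 \left(100 i \omega - \left(2 i \omega + 13\right)^{3} + 650\right)}{\left(2 i \omega + 13\right)^{4}}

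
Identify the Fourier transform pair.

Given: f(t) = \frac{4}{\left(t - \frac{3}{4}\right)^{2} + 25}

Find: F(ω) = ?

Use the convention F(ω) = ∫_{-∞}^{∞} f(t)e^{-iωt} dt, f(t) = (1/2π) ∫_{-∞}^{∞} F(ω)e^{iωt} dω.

F(ω) = \frac{4 \pi e^{- \frac{3 i \omega}{4} - 5 \left|{\omega}\right|}}{5}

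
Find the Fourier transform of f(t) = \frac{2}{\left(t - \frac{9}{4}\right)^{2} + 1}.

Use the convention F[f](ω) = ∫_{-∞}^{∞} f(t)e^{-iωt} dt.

F(ω) = 2 \pi e^{- \frac{9 i \omega}{4} - \left|{\omega}\right|}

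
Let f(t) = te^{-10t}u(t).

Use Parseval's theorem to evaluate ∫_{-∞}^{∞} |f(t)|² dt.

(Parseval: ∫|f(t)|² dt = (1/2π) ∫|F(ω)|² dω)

∫|f(t)|² dt = \frac{1}{4000}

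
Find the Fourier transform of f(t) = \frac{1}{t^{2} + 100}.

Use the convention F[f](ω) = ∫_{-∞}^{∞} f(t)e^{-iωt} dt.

F(ω) = \frac{\pi e^{- 10 \left|{\omega}\right|}}{10}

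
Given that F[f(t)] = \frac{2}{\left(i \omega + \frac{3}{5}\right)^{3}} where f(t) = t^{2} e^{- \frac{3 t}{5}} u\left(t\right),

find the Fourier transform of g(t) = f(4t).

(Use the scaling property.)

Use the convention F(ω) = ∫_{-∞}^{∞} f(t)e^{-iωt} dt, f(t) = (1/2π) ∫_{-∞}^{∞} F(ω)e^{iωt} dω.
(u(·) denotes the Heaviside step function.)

F[g](ω) = \frac{4000}{\left(5 i \omega + 12\right)^{3}}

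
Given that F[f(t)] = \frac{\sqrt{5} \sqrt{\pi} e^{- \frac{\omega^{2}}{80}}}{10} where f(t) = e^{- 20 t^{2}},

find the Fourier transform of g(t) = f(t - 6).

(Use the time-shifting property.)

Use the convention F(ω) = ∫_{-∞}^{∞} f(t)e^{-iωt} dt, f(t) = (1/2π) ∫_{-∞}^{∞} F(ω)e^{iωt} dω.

F[g](ω) = \frac{\sqrt{5} \sqrt{\pi} e^{- \frac{\omega \left(\omega + 480 i\right)}{80}}}{10}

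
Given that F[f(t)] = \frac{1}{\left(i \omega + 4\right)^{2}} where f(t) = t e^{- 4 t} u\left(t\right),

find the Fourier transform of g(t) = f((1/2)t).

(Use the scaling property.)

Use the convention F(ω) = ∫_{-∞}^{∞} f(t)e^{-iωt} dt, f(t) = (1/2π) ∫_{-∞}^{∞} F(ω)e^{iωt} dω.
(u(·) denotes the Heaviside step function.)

F[g](ω) = \frac{1}{2 \left(i \omega + 2\right)^{2}}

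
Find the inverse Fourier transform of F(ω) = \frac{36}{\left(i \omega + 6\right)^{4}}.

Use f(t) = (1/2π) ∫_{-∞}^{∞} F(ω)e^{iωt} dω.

f(t) = 6 t^{3} e^{- 6 t} u\left(t\right)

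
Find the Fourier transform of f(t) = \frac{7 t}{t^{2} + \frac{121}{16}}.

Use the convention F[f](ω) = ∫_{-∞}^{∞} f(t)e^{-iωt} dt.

F(ω) = - 7 i \pi e^{- \frac{11 \left|{\omega}\right|}{4}} \operatorname{sign}{\left(\omega \right)}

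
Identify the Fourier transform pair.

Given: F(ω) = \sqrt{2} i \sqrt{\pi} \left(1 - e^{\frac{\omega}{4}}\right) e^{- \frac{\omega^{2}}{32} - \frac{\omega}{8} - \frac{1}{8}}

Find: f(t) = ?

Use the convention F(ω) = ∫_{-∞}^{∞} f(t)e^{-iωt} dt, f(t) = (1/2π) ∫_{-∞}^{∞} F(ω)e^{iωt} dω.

f(t) = 8 e^{- 8 t^{2}} \sin{\left(2 t \right)}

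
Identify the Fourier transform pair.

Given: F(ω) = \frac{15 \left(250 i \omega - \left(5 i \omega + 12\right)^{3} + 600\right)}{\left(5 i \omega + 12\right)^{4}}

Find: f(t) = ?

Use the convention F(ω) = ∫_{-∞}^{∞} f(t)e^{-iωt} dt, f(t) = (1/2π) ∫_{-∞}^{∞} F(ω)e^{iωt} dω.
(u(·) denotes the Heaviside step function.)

f(t) = 3 \left(t^{2} - 1\right) e^{- \frac{12 t}{5}} u\left(t\right)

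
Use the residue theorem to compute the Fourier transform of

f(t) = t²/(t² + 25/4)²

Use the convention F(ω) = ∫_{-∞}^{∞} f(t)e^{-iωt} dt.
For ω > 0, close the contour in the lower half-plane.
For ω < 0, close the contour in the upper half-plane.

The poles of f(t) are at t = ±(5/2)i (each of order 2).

Let g(z) = f(z)e^{-iωz}; for large |z| the factor e^{-iωz} decays in the lower half-plane when ω > 0 and in the upper half-plane when ω < 0.

Case ω > 0 (lower half-plane, clockwise contour ⇒ F(ω) = -2πi·ΣRes):
  Res_{z = - \frac{5 i}{2}} g(z) = \frac{i \left(2 - 5 \omega\right) e^{- \frac{5 \omega}{2}}}{20} (pole of order 2)
  F(ω) = -2πi·ΣRes = \frac{\pi \left(2 - 5 \omega\right) e^{- \frac{5 \omega}{2}}}{10}

Case ω < 0 (upper half-plane, counterclockwise contour ⇒ F(ω) = +2πi·ΣRes):
  Res_{z = \frac{5 i}{2}} g(z) = \frac{i \left(- 5 \omega - 2\right) e^{\frac{5 \omega}{2}}}{20} (pole of order 2)
  F(ω) = 2πi·ΣRes = \frac{\pi \left(5 \omega + 2\right) e^{\frac{5 \omega}{2}}}{10}

Both cases combine into a single formula in |ω|:

F(ω) = \frac{\pi \left(2 - 5 \left|{\omega}\right|\right) e^{- \frac{5 \left|{\omega}\right|}{2}}}{10}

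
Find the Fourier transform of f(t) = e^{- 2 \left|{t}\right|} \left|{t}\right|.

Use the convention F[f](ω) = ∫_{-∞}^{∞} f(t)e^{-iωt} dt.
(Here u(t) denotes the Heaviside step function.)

F(ω) = \frac{2 \left(4 - \omega^{2}\right)}{\left(\omega^{2} + 4\right)^{2}}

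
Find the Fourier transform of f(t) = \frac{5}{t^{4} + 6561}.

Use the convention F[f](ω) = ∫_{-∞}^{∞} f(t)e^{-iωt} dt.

F(ω) = \frac{5 \pi e^{- \frac{9 \sqrt{2} \left|{\omega}\right|}{2}} \sin{\left(\frac{9 \sqrt{2} \left|{\omega}\right|}{2} + \frac{\pi}{4} \right)}}{729}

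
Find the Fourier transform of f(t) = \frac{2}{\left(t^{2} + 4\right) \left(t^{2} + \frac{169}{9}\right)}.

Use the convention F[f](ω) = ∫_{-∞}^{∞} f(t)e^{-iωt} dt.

F(ω) = \frac{9 \pi e^{- 2 \left|{\omega}\right|}}{133} - \frac{54 \pi e^{- \frac{13 \left|{\omega}\right|}{3}}}{1729}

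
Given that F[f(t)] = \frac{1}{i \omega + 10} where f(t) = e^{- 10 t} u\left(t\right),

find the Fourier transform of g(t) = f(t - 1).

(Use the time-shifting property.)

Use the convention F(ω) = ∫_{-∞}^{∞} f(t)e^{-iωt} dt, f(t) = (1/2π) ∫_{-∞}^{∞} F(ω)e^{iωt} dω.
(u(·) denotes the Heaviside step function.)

F[g](ω) = \frac{e^{- i \omega}}{i \omega + 10}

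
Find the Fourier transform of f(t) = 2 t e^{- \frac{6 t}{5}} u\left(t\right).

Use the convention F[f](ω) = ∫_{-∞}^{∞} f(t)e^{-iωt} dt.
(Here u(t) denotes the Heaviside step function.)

F(ω) = \frac{50}{\left(5 i \omega + 6\right)^{2}}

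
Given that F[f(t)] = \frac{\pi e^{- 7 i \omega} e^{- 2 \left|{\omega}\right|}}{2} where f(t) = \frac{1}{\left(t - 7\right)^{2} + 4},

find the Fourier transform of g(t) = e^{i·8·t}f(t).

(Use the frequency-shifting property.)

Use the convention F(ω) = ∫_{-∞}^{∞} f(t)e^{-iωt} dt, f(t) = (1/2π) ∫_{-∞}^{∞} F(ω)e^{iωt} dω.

F[g](ω) = \frac{\pi e^{- 7 i \left(\omega - 8\right) - 2 \left|{\omega - 8}\right|}}{2}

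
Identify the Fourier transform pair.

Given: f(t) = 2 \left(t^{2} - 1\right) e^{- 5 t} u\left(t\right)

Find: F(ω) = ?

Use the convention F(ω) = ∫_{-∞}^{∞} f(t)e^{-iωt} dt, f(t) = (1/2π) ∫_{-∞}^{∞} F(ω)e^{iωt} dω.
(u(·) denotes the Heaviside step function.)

F(ω) = \frac{2 \left(2 i \omega - \left(i \omega + 5\right)^{3} + 10\right)}{\left(i \omega + 5\right)^{4}}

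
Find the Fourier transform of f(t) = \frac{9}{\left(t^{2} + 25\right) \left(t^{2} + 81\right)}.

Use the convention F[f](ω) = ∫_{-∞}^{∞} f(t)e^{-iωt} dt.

F(ω) = \frac{\pi \left(9 e^{4 \left|{\omega}\right|} - 5\right) e^{- 9 \left|{\omega}\right|}}{280}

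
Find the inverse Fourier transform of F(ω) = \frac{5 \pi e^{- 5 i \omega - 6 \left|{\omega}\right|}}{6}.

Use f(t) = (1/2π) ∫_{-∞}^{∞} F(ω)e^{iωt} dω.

f(t) = \frac{5}{\left(t - 5\right)^{2} + 36}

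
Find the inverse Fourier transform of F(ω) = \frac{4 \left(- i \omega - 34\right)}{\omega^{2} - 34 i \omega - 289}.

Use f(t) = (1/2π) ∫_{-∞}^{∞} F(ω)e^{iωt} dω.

f(t) = 4 \left(17 t + 1\right) e^{- 17 t} u\left(t\right)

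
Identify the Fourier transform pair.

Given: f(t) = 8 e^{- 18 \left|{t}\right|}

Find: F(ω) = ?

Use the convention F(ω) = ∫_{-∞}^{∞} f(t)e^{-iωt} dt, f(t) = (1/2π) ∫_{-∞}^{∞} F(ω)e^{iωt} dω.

F(ω) = \frac{288}{\omega^{2} + 324}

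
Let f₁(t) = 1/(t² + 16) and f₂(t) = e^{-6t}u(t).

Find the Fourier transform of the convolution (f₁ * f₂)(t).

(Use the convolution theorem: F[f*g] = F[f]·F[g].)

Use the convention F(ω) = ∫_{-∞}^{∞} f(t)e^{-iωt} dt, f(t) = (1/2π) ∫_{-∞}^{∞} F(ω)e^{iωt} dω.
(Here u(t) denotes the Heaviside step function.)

F[f₁*f₂](ω) = \frac{\pi e^{- 4 \left|{\omega}\right|}}{4 \left(i \omega + 6\right)}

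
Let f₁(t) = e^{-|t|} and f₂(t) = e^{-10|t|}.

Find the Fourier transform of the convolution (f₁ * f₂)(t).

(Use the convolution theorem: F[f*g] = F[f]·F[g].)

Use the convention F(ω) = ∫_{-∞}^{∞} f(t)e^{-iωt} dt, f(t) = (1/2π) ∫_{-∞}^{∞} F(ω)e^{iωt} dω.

F[f₁*f₂](ω) = \frac{40}{\left(\omega^{2} + 1\right) \left(\omega^{2} + 100\right)}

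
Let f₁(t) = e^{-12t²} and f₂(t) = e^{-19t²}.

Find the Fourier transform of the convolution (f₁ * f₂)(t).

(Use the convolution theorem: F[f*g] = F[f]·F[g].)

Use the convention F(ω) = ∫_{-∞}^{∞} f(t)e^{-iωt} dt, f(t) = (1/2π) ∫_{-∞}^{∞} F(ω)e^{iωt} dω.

F[f₁*f₂](ω) = \frac{\sqrt{57} \pi e^{- \frac{31 \omega^{2}}{912}}}{114}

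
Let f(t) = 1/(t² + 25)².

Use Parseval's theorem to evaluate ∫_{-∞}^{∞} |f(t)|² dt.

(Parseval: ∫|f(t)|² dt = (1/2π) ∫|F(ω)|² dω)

∫|f(t)|² dt = \frac{\pi}{250000}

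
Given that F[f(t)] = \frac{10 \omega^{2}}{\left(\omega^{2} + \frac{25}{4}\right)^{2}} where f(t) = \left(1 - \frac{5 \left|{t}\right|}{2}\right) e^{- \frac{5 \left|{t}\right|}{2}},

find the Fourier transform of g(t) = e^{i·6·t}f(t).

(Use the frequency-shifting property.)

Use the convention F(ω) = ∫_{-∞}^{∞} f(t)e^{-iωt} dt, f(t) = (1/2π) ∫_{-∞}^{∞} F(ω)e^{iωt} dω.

F[g](ω) = \frac{160 \left(\omega - 6\right)^{2}}{\left(4 \left(\omega - 6\right)^{2} + 25\right)^{2}}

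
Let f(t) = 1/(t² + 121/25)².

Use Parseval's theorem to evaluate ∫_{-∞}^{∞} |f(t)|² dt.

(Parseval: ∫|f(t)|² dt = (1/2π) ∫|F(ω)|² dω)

∫|f(t)|² dt = \frac{390625 \pi}{311794736}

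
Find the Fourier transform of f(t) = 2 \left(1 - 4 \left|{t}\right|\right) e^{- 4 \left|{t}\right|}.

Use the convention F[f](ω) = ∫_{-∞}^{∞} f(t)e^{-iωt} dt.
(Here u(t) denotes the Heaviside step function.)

F(ω) = \frac{32 \omega^{2}}{\left(\omega^{2} + 16\right)^{2}}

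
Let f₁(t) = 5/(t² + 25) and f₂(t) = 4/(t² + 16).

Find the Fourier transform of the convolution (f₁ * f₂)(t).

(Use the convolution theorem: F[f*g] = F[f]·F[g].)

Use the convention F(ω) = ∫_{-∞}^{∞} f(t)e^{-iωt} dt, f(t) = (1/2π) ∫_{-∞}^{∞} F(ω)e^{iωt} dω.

F[f₁*f₂](ω) = \pi^{2} e^{- 9 \left|{\omega}\right|}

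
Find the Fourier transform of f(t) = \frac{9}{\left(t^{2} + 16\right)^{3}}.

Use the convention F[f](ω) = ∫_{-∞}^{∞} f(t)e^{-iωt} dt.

F(ω) = \frac{9 \pi \left(16 \omega^{2} + 12 \left|{\omega}\right| + 3\right) e^{- 4 \left|{\omega}\right|}}{8192}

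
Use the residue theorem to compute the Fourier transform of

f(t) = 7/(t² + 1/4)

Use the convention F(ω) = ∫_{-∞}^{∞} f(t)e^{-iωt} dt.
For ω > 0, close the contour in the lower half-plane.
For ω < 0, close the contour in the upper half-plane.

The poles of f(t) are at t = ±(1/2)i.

Let g(z) = f(z)e^{-iωz}; for large |z| the factor e^{-iωz} decays in the lower half-plane when ω > 0 and in the upper half-plane when ω < 0.

Case ω > 0 (lower half-plane, clockwise contour ⇒ F(ω) = -2πi·ΣRes):
  Res_{z = - \frac{i}{2}} g(z) = 7 i e^{- \frac{\omega}{2}}
  F(ω) = -2πi·ΣRes = 14 \pi e^{- \frac{\omega}{2}}

Case ω < 0 (upper half-plane, counterclockwise contour ⇒ F(ω) = +2πi·ΣRes):
  Res_{z = \frac{i}{2}} g(z) = - 7 i e^{\frac{\omega}{2}}
  F(ω) = 2πi·ΣRes = 14 \pi e^{\frac{\omega}{2}}

Both cases combine into a single formula in |ω|:

F(ω) = 14 \pi e^{- \frac{\left|{\omega}\right|}{2}}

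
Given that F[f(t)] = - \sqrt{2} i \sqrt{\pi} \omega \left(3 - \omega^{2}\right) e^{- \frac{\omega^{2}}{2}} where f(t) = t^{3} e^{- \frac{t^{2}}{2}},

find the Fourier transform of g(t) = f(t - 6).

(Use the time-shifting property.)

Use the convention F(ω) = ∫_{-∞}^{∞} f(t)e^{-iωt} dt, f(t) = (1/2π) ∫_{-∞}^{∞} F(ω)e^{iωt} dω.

F[g](ω) = \sqrt{2} i \sqrt{\pi} \omega \left(\omega^{2} - 3\right) e^{- \frac{\omega \left(\omega + 12 i\right)}{2}}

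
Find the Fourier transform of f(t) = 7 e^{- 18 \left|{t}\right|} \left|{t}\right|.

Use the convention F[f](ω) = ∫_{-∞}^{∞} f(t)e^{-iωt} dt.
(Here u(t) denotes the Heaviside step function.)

F(ω) = \frac{14 \left(324 - \omega^{2}\right)}{\left(\omega^{2} + 324\right)^{2}}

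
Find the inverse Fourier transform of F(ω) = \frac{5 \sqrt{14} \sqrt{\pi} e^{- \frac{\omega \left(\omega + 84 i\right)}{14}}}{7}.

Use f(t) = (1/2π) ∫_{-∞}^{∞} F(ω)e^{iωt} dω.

f(t) = 5 e^{- \frac{7 \left(t - 6\right)^{2}}{2}}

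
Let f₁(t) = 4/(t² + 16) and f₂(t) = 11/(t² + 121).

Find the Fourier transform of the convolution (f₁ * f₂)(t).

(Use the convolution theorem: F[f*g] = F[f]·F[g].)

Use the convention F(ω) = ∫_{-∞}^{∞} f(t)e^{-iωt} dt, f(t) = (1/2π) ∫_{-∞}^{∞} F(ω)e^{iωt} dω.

F[f₁*f₂](ω) = \pi^{2} e^{- 15 \left|{\omega}\right|}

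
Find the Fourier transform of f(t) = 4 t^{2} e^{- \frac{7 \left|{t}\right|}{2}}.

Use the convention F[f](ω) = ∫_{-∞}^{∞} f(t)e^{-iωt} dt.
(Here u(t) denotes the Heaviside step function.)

F(ω) = \frac{896 \left(49 - 12 \omega^{2}\right)}{\left(4 \omega^{2} + 49\right)^{3}}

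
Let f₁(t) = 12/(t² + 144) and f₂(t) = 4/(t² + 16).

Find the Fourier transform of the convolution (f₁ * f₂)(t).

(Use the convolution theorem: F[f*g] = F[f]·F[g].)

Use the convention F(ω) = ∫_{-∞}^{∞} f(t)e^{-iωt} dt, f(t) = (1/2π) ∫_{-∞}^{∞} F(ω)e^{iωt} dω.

F[f₁*f₂](ω) = \pi^{2} e^{- 16 \left|{\omega}\right|}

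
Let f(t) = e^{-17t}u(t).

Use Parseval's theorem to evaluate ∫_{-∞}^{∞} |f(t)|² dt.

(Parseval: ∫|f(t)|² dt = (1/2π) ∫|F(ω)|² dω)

∫|f(t)|² dt = \frac{1}{34}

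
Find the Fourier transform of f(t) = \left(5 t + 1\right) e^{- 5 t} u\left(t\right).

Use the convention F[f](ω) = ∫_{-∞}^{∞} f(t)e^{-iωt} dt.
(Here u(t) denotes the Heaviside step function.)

F(ω) = \frac{- i \omega - 10}{\omega^{2} - 10 i \omega - 25}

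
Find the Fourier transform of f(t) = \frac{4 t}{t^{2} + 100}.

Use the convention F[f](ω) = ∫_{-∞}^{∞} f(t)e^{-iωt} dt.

F(ω) = - 4 i \pi e^{- 10 \left|{\omega}\right|} \operatorname{sign}{\left(\omega \right)}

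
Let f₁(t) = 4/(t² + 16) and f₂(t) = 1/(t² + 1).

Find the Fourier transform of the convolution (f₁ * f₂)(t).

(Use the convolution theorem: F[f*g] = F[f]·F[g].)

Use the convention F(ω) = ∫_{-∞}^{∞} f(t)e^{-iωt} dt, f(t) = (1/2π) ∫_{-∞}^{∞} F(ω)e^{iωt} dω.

F[f₁*f₂](ω) = \pi^{2} e^{- 5 \left|{\omega}\right|}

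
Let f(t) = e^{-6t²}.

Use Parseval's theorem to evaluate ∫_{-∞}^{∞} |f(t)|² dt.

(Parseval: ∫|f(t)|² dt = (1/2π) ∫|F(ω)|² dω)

∫|f(t)|² dt = \frac{\sqrt{3} \sqrt{\pi}}{6}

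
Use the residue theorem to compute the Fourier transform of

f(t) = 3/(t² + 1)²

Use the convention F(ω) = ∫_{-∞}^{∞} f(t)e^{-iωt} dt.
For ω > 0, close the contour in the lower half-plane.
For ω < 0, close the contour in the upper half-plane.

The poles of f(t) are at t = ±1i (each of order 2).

Let g(z) = f(z)e^{-iωz}; for large |z| the factor e^{-iωz} decays in the lower half-plane when ω > 0 and in the upper half-plane when ω < 0.

Case ω > 0 (lower half-plane, clockwise contour ⇒ F(ω) = -2πi·ΣRes):
  Res_{z = - i} g(z) = \frac{3 i \left(\omega + 1\right) e^{- \omega}}{4} (pole of order 2)
  F(ω) = -2πi·ΣRes = \frac{3 \pi \left(\omega + 1\right) e^{- \omega}}{2}

Case ω < 0 (upper half-plane, counterclockwise contour ⇒ F(ω) = +2πi·ΣRes):
  Res_{z = i} g(z) = \frac{3 i \left(\omega - 1\right) e^{\omega}}{4} (pole of order 2)
  F(ω) = 2πi·ΣRes = \frac{3 \pi \left(1 - \omega\right) e^{\omega}}{2}

Both cases combine into a single formula in |ω|:

F(ω) = \frac{3 \pi \left(\left|{\omega}\right| + 1\right) e^{- \left|{\omega}\right|}}{2}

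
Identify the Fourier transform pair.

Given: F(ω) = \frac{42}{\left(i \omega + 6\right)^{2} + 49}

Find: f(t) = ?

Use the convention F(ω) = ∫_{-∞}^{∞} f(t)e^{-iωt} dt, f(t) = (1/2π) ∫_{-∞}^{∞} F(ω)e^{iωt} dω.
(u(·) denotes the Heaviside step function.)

f(t) = 6 e^{- 6 t} \sin{\left(7 t \right)} u\left(t\right)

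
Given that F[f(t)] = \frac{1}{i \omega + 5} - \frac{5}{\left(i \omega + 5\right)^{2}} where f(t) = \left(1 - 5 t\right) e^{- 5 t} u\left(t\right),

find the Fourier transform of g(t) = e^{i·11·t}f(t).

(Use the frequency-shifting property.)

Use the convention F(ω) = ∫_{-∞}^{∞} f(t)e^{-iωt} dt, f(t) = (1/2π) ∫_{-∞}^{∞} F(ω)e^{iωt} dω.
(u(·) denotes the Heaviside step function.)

F[g](ω) = \frac{i \left(11 - \omega\right)}{\omega^{2} - 2 \omega \left(11 + 5 i\right) + 96 + 110 i}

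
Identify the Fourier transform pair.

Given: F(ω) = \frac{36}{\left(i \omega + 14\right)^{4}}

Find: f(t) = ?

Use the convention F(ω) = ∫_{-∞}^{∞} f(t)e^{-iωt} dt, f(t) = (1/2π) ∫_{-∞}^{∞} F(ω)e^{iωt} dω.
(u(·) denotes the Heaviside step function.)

f(t) = 6 t^{3} e^{- 14 t} u\left(t\right)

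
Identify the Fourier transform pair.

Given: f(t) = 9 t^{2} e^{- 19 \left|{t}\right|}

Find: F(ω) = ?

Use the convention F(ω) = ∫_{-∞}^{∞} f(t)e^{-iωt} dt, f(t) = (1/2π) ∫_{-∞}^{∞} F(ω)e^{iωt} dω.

F(ω) = \frac{684 \left(361 - 3 \omega^{2}\right)}{\left(\omega^{2} + 361\right)^{3}}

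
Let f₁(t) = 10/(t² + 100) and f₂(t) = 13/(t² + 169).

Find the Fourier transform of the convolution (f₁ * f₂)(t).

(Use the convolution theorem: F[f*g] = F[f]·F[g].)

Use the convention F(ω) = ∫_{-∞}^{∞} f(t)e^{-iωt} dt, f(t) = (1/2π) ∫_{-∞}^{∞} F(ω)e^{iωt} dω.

F[f₁*f₂](ω) = \pi^{2} e^{- 23 \left|{\omega}\right|}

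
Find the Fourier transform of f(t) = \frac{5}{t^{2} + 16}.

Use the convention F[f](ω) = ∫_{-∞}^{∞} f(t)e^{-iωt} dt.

F(ω) = \frac{5 \pi e^{- 4 \left|{\omega}\right|}}{4}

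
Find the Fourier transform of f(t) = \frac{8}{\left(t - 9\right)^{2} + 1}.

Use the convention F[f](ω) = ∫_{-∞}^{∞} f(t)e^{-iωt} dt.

F(ω) = 8 \pi e^{- 9 i \omega - \left|{\omega}\right|}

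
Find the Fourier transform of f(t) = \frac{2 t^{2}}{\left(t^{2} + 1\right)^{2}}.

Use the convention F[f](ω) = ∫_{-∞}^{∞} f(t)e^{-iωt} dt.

F(ω) = \pi \left(1 - \left|{\omega}\right|\right) e^{- \left|{\omega}\right|}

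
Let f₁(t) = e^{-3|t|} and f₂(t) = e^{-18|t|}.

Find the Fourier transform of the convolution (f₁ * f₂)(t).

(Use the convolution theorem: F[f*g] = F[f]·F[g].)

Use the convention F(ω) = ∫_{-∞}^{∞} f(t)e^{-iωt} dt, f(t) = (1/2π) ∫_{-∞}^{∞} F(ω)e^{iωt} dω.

F[f₁*f₂](ω) = \frac{216}{\left(\omega^{2} + 9\right) \left(\omega^{2} + 324\right)}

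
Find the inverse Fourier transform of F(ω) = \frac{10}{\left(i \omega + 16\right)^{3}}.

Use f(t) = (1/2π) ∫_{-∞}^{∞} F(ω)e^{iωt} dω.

f(t) = 5 t^{2} e^{- 16 t} u\left(t\right)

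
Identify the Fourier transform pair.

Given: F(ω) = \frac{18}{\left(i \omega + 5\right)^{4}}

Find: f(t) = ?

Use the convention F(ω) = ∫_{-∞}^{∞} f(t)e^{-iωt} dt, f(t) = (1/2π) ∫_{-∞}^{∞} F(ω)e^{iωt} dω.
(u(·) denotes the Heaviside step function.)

f(t) = 3 t^{3} e^{- 5 t} u\left(t\right)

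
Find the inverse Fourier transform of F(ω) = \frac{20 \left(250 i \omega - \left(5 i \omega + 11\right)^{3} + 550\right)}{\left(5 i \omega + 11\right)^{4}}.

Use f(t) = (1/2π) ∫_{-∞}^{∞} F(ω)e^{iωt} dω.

f(t) = 4 \left(t^{2} - 1\right) e^{- \frac{11 t}{5}} u\left(t\right)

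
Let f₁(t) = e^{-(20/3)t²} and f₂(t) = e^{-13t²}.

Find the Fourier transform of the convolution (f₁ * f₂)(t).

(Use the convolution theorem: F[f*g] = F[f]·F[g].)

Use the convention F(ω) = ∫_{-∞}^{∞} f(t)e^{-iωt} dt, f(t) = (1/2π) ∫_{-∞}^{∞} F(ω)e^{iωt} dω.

F[f₁*f₂](ω) = \frac{\sqrt{195} \pi e^{- \frac{59 \omega^{2}}{1040}}}{130}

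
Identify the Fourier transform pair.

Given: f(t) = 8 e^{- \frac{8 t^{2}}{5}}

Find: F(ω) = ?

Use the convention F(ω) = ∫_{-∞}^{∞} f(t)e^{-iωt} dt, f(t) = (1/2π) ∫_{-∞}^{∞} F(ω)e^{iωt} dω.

F(ω) = 2 \sqrt{10} \sqrt{\pi} e^{- \frac{5 \omega^{2}}{32}}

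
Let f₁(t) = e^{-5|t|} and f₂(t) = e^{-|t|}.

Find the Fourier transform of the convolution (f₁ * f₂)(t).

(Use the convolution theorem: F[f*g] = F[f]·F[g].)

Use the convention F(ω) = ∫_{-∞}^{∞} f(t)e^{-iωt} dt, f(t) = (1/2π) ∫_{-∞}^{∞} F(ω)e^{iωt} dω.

F[f₁*f₂](ω) = \frac{20}{\left(\omega^{2} + 1\right) \left(\omega^{2} + 25\right)}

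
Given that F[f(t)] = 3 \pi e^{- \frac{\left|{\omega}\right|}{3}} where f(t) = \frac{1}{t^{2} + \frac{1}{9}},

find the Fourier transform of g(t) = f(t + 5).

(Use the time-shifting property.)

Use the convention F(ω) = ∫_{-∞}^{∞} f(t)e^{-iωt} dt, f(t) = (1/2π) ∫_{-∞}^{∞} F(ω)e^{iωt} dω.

F[g](ω) = 3 \pi e^{5 i \omega - \frac{\left|{\omega}\right|}{3}}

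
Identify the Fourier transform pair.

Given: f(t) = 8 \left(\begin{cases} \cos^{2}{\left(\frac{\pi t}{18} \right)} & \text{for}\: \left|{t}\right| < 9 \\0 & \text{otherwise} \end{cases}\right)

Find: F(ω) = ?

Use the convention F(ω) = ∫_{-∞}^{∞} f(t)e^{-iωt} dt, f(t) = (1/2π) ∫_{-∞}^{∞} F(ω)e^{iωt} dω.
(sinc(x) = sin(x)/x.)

F(ω) = - \frac{72 \pi^{2} \operatorname{sinc}{\left(9 \omega \right)}}{81 \omega^{2} - \pi^{2}}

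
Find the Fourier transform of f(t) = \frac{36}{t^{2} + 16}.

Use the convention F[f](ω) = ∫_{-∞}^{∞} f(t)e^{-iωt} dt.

F(ω) = 9 \pi e^{- 4 \left|{\omega}\right|}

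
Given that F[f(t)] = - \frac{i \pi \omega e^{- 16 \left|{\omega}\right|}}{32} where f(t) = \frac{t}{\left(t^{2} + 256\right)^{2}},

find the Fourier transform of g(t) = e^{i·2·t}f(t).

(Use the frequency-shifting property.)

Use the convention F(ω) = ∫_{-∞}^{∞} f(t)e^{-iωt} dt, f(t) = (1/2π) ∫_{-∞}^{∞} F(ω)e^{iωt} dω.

F[g](ω) = \frac{i \pi \left(2 - \omega\right) e^{- 16 \left|{\omega - 2}\right|}}{32}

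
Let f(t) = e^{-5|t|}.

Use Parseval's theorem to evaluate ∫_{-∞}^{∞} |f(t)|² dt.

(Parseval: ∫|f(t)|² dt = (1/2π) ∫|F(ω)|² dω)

∫|f(t)|² dt = \frac{1}{5}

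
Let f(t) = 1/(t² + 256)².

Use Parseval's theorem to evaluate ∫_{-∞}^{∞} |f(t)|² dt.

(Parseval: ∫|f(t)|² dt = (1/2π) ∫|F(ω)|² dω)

∫|f(t)|² dt = \frac{5 \pi}{4294967296}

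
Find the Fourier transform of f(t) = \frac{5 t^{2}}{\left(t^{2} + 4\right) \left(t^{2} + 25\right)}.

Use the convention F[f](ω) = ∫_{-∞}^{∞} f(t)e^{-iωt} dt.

F(ω) = \frac{5 \pi \left(5 - 2 e^{3 \left|{\omega}\right|}\right) e^{- 5 \left|{\omega}\right|}}{21}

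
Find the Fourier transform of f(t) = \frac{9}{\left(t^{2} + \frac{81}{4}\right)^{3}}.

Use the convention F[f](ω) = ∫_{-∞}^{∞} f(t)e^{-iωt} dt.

F(ω) = \frac{\pi \left(27 \omega^{2} + 18 \left|{\omega}\right| + 4\right) e^{- \frac{9 \left|{\omega}\right|}{2}}}{2187}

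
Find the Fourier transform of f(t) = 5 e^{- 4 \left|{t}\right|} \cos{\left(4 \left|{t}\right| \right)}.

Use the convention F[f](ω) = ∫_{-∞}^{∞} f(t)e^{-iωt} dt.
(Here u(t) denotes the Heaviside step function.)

F(ω) = \frac{40 \left(\omega^{2} + 32\right)}{\omega^{4} + 1024}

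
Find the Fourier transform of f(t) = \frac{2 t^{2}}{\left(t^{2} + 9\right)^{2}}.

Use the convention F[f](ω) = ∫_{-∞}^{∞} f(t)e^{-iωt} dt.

F(ω) = \frac{\pi \left(1 - 3 \left|{\omega}\right|\right) e^{- 3 \left|{\omega}\right|}}{3}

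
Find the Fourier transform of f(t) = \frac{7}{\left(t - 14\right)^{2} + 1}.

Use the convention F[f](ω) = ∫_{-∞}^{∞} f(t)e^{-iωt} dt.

F(ω) = 7 \pi e^{- 14 i \omega - \left|{\omega}\right|}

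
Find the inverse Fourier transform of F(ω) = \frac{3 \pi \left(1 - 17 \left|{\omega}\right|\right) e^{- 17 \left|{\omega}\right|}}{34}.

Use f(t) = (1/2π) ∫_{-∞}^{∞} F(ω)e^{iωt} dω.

f(t) = \frac{3 t^{2}}{\left(t^{2} + 289\right)^{2}}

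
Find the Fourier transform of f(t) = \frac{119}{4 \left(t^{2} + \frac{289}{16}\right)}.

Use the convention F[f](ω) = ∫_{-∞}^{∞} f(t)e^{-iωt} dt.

F(ω) = 7 \pi e^{- \frac{17 \left|{\omega}\right|}{4}}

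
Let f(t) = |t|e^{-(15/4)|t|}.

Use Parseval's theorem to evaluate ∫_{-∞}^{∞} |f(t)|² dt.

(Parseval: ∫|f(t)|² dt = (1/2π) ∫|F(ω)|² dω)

∫|f(t)|² dt = \frac{32}{3375}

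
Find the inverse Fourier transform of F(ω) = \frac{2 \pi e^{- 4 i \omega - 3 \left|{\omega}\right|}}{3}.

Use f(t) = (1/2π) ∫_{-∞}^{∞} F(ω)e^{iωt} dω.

f(t) = \frac{2}{\left(t - 4\right)^{2} + 9}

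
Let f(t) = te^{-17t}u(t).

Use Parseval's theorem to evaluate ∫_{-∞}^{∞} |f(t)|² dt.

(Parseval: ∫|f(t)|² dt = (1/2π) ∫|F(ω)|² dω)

∫|f(t)|² dt = \frac{1}{19652}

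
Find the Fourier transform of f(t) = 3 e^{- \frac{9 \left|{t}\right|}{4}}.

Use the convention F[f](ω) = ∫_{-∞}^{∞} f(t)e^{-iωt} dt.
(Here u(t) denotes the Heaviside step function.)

F(ω) = \frac{216}{16 \omega^{2} + 81}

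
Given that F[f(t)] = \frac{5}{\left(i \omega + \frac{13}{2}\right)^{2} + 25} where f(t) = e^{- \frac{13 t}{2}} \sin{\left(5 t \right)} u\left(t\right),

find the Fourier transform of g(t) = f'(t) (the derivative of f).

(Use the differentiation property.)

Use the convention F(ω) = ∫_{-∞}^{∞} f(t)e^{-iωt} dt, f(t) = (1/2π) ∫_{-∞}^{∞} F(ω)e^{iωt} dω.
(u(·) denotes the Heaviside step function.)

F[g](ω) = \frac{20 i \omega}{\left(2 i \omega + 13\right)^{2} + 100}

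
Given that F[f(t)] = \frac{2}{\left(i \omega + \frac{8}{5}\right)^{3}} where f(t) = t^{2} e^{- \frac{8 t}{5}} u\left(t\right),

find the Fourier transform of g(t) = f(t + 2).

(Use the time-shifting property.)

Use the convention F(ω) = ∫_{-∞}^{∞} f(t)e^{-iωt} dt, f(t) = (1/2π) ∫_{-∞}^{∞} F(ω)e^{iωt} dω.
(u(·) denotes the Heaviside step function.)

F[g](ω) = \frac{250 e^{2 i \omega}}{\left(5 i \omega + 8\right)^{3}}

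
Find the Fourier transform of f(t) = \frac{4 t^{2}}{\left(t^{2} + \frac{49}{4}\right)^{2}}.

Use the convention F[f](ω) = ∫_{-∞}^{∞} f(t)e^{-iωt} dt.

F(ω) = \frac{2 \pi \left(2 - 7 \left|{\omega}\right|\right) e^{- \frac{7 \left|{\omega}\right|}{2}}}{7}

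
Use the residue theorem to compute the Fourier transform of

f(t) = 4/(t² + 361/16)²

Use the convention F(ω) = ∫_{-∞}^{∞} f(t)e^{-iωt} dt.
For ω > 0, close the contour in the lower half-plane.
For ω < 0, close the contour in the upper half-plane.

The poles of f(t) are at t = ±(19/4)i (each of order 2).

Let g(z) = f(z)e^{-iωz}; for large |z| the factor e^{-iωz} decays in the lower half-plane when ω > 0 and in the upper half-plane when ω < 0.

Case ω > 0 (lower half-plane, clockwise contour ⇒ F(ω) = -2πi·ΣRes):
  Res_{z = - \frac{19 i}{4}} g(z) = \frac{16 i \left(19 \omega + 4\right) e^{- \frac{19 \omega}{4}}}{6859} (pole of order 2)
  F(ω) = -2πi·ΣRes = \frac{32 \pi \left(19 \omega + 4\right) e^{- \frac{19 \omega}{4}}}{6859}

Case ω < 0 (upper half-plane, counterclockwise contour ⇒ F(ω) = +2πi·ΣRes):
  Res_{z = \frac{19 i}{4}} g(z) = \frac{16 i \left(19 \omega - 4\right) e^{\frac{19 \omega}{4}}}{6859} (pole of order 2)
  F(ω) = 2πi·ΣRes = \frac{32 \pi \left(4 - 19 \omega\right) e^{\frac{19 \omega}{4}}}{6859}

Both cases combine into a single formula in |ω|:

F(ω) = \frac{32 \pi \left(19 \left|{\omega}\right| + 4\right) e^{- \frac{19 \left|{\omega}\right|}{4}}}{6859}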